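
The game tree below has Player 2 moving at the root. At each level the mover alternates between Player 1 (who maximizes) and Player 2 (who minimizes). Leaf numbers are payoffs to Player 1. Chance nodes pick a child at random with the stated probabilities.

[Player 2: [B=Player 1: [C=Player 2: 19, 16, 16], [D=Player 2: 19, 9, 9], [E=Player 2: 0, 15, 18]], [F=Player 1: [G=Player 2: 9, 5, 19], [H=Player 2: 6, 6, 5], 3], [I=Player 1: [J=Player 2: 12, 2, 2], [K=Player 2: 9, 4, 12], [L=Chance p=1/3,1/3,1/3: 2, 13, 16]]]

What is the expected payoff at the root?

C (Player 2): min(19, 16, 16) = 16
D (Player 2): min(19, 9, 9) = 9
E (Player 2): min(0, 15, 18) = 0
B (Player 1): max(16, 9, 0) = 16
G (Player 2): min(9, 5, 19) = 5
H (Player 2): min(6, 6, 5) = 5
F (Player 1): max(5, 5, 3) = 5
J (Player 2): min(12, 2, 2) = 2
K (Player 2): min(9, 4, 12) = 4
L (Chance): 1/3·2 + 1/3·13 + 1/3·16 = 10.33
I (Player 1): max(2, 4, 10.33) = 10.33
Root (Player 2): min(16, 5, 10.33) = 5

5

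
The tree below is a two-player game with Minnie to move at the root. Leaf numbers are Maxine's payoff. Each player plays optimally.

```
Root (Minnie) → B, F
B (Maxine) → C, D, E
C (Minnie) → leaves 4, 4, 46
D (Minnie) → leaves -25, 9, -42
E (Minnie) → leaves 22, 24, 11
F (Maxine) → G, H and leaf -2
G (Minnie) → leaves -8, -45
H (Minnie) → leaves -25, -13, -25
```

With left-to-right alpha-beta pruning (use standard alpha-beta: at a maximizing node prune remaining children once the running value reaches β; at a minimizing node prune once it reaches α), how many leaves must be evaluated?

C [α=-∞,β=+∞]: v=4
D [α=4,β=+∞]: v=-25 after child 1 ≤ α → α-cutoff, skip 2
E [α=4,β=+∞]: v=11
B [α=-∞,β=+∞]: v=11
G [α=-∞,β=11]: v=-45
H [α=-45,β=11]: v=-25
F [α=-∞,β=11]: v=-2
Root [α=-∞,β=+∞]: v=-2
Leaves evaluated: 13 of 15.

13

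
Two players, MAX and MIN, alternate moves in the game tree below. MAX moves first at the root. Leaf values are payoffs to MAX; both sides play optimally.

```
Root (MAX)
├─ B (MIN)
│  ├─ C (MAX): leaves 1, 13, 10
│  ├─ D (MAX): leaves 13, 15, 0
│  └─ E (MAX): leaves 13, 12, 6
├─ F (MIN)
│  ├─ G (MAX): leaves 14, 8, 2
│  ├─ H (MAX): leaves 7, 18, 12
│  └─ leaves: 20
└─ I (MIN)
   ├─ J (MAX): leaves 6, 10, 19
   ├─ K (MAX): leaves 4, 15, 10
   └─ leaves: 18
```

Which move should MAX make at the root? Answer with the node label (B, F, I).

C (MAX): max(1, 13, 10) = 13
D (MAX): max(13, 15, 0) = 15
E (MAX): max(13, 12, 6) = 13
B (MIN): min(13, 15, 13) = 13
G (MAX): max(14, 8, 2) = 14
H (MAX): max(7, 18, 12) = 18
F (MIN): min(14, 18, 20) = 14
J (MAX): max(6, 10, 19) = 19
K (MAX): max(4, 15, 10) = 15
I (MIN): min(19, 15, 18) = 15
Root (MAX): max(13, 14, 15) = 15
MAX picks the child with the highest value: I (value 15).

I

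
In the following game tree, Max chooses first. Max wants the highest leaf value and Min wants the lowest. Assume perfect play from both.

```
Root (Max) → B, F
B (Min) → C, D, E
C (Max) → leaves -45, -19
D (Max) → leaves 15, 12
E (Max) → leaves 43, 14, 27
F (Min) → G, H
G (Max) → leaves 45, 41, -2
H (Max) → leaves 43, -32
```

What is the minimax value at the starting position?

43

C (Max): max(-45, -19) = -19
D (Max): max(15, 12) = 15
E (Max): max(43, 14, 27) = 43
B (Min): min(-19, 15, 43) = -19
G (Max): max(45, 41, -2) = 45
H (Max): max(43, -32) = 43
F (Min): min(45, 43) = 43
Root (Max): max(-19, 43) = 43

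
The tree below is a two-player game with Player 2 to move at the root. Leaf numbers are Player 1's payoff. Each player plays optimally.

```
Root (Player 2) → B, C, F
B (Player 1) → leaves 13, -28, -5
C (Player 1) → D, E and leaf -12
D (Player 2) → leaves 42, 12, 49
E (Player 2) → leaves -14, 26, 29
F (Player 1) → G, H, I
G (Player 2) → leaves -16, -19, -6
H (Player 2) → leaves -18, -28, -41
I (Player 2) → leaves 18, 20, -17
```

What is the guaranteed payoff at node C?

12

D: min(42, 12, 49) = 12
E: min(-14, 26, 29) = -14
C: max(12, -14, -12) = 12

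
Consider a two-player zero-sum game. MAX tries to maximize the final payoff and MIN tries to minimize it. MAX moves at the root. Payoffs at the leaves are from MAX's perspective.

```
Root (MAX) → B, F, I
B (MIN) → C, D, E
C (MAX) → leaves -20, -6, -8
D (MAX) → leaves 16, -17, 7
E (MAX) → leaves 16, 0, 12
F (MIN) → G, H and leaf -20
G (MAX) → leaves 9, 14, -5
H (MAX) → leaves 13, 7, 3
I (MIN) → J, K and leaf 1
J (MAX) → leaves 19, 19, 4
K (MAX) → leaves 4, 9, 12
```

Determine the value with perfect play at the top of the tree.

1

C (MAX): max(-20, -6, -8) = -6
D (MAX): max(16, -17, 7) = 16
E (MAX): max(16, 0, 12) = 16
B (MIN): min(-6, 16, 16) = -6
G (MAX): max(9, 14, -5) = 14
H (MAX): max(13, 7, 3) = 13
F (MIN): min(14, 13, -20) = -20
J (MAX): max(19, 19, 4) = 19
K (MAX): max(4, 9, 12) = 12
I (MIN): min(19, 12, 1) = 1
Root (MAX): max(-6, -20, 1) = 1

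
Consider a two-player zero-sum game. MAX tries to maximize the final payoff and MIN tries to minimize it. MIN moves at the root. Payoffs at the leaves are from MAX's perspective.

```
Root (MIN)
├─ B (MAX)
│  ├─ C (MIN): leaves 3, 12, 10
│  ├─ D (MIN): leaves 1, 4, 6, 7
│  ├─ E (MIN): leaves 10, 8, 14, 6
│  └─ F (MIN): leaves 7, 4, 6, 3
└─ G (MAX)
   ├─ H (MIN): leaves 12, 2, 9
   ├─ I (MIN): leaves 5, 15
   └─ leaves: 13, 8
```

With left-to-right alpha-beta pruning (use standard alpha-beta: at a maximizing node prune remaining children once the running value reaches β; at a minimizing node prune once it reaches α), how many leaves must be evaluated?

C [α=-∞,β=+∞]: v=3
D [α=3,β=+∞]: v=1 after child 1 ≤ α → α-cutoff, skip 3
E [α=3,β=+∞]: v=6
F [α=6,β=+∞]: v=4 after child 2 ≤ α → α-cutoff, skip 2
B [α=-∞,β=+∞]: v=6
H [α=-∞,β=6]: v=2
I [α=2,β=6]: v=5
G [α=-∞,β=6]: v=13 after child 3 ≥ β → β-cutoff, skip 1
Root [α=-∞,β=+∞]: v=6
Leaves evaluated: 16 of 22.

16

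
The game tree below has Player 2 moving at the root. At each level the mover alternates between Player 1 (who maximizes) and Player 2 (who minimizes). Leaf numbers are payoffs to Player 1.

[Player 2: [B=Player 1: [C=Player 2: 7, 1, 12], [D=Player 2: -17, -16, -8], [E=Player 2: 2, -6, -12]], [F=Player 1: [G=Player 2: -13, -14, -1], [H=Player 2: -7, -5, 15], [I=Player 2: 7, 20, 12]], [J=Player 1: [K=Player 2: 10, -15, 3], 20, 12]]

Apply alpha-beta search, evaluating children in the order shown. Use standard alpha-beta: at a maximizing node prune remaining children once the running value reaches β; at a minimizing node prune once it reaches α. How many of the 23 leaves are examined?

19

C [α=-∞,β=+∞]: v=1
D [α=1,β=+∞]: v=-17 after child 1 ≤ α → α-cutoff, skip 2
E [α=1,β=+∞]: v=-6 after child 2 ≤ α → α-cutoff, skip 1
B [α=-∞,β=+∞]: v=1
G [α=-∞,β=1]: v=-14
H [α=-14,β=1]: v=-7
I [α=-7,β=1]: v=7
F [α=-∞,β=1]: v=7
K [α=-∞,β=1]: v=-15
J [α=-∞,β=1]: v=20 after child 2 ≥ β → β-cutoff, skip 1
Root [α=-∞,β=+∞]: v=1
Leaves evaluated: 19 of 23.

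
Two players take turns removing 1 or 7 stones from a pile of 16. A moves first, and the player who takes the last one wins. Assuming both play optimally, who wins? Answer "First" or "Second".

Second

Mark each pile size as W (mover wins) or L (mover loses):
i:   0  1  2  3  4  5  6  7  8  9 10 11 12 13 14 15 16
     L  W  L  W  L  W  L  W  L  W  L  W  L  W  L  W  L
Position 16 is L, so the second player wins.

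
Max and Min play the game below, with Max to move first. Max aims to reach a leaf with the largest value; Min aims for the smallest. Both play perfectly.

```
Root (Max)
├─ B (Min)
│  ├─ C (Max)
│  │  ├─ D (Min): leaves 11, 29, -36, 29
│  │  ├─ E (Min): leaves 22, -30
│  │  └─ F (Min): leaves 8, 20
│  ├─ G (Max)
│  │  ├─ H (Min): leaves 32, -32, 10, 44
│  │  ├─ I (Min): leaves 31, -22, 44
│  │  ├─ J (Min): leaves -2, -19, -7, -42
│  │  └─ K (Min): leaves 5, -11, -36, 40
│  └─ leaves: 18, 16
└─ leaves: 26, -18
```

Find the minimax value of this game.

26

D (Min): min(11, 29, -36, 29) = -36
E (Min): min(22, -30) = -30
F (Min): min(8, 20) = 8
C (Max): max(-36, -30, 8) = 8
H (Min): min(32, -32, 10, 44) = -32
I (Min): min(31, -22, 44) = -22
J (Min): min(-2, -19, -7, -42) = -42
K (Min): min(5, -11, -36, 40) = -36
G (Max): max(-32, -22, -42, -36) = -22
B (Min): min(8, -22, 18, 16) = -22
Root (Max): max(-22, 26, -18) = 26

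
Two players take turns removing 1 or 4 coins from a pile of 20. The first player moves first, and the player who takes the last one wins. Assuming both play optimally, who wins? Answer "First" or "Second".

Second

Mark each pile size as W (mover wins) or L (mover loses):
i:   0  1  2  3  4  5  6  7  8  9 10 11 12 13 14 15 16 17 18 19 20
     L  W  L  W  W  L  W  L  W  W  L  W  L  W  W  L  W  L  W  W  L
Position 20 is L, so the second player wins.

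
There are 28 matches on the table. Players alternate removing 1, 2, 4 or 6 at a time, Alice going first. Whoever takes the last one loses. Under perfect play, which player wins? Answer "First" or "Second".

Positions where the player to move wins (W) vs loses (L):
i:   0  1  2  3  4  5  6  7  8  9 10 11 12 13 14 15 16 17 18 19 20 21 22 23 24 25 26 27 28
     W  L  W  W  L  W  W  W  W  L  W  W  L  W  W  W  W  L  W  W  L  W  W  W  W  L  W  W  L
Position 28 is L, so the second player wins.

Second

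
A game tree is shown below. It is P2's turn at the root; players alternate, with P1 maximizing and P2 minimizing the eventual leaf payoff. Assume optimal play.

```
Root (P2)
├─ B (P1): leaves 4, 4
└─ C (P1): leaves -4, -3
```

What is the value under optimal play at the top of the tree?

-3

B (P1): max(4, 4) = 4
C (P1): max(-4, -3) = -3
Root (P2): min(4, -3) = -3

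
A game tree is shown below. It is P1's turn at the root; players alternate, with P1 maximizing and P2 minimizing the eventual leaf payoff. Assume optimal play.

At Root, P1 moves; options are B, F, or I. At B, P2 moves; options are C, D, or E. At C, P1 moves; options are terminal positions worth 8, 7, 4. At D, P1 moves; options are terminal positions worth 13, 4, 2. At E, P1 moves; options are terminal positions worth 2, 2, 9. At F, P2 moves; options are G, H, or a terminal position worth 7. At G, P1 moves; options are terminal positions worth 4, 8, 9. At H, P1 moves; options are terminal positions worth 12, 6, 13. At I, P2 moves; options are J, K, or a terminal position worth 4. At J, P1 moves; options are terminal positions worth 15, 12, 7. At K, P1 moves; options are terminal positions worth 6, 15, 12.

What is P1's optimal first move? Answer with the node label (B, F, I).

C (P1): max(8, 7, 4) = 8
D (P1): max(13, 4, 2) = 13
E (P1): max(2, 2, 9) = 9
B (P2): min(8, 13, 9) = 8
G (P1): max(4, 8, 9) = 9
H (P1): max(12, 6, 13) = 13
F (P2): min(9, 13, 7) = 7
J (P1): max(15, 12, 7) = 15
K (P1): max(6, 15, 12) = 15
I (P2): min(15, 15, 4) = 4
Root (P1): max(8, 7, 4) = 8
P1 picks the child with the highest value: B (value 8).

B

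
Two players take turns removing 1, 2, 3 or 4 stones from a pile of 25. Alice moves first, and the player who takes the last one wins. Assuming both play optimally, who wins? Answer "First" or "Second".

Second

W/L table (W = player to move can force a win):
i:   0  1  2  3  4  5  6  7  8  9 10 11 12 13 14 15 16 17 18 19 20 21 22 23 24 25
     L  W  W  W  W  L  W  W  W  W  L  W  W  W  W  L  W  W  W  W  L  W  W  W  W  L
Position 25 is L, so the second player wins.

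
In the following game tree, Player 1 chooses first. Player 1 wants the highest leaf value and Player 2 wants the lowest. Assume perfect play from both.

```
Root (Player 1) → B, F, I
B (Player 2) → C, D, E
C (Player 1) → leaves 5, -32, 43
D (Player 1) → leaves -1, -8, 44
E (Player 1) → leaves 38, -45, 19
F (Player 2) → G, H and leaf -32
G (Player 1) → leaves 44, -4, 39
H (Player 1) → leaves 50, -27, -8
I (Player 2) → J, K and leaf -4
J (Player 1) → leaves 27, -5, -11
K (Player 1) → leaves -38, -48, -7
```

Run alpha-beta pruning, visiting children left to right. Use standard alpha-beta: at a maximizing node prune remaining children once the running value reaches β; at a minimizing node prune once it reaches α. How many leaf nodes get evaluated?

C [α=-∞,β=+∞]: v=43
D [α=-∞,β=43]: v=44
E [α=-∞,β=43]: v=38
B [α=-∞,β=+∞]: v=38
G [α=38,β=+∞]: v=44
H [α=38,β=44]: v=50 after child 1 ≥ β → β-cutoff, skip 2
F [α=38,β=+∞]: v=-32
J [α=38,β=+∞]: v=27
I [α=38,β=+∞]: v=27 after child 1 ≤ α → α-cutoff, skip 2
Root [α=-∞,β=+∞]: v=38
Leaves evaluated: 17 of 23.

17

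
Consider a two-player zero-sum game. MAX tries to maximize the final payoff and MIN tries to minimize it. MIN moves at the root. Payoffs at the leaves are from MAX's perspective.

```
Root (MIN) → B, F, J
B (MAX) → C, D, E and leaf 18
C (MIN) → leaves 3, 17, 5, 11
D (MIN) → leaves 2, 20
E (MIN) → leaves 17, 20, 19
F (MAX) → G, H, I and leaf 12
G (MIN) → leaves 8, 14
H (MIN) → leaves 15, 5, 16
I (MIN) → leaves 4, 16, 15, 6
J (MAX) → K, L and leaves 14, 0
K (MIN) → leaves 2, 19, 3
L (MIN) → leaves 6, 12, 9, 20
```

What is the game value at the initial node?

C (MIN): min(3, 17, 5, 11) = 3
D (MIN): min(2, 20) = 2
E (MIN): min(17, 20, 19) = 17
B (MAX): max(3, 2, 17, 18) = 18
G (MIN): min(8, 14) = 8
H (MIN): min(15, 5, 16) = 5
I (MIN): min(4, 16, 15, 6) = 4
F (MAX): max(8, 5, 4, 12) = 12
K (MIN): min(2, 19, 3) = 2
L (MIN): min(6, 12, 9, 20) = 6
J (MAX): max(2, 6, 14, 0) = 14
Root (MIN): min(18, 12, 14) = 12

12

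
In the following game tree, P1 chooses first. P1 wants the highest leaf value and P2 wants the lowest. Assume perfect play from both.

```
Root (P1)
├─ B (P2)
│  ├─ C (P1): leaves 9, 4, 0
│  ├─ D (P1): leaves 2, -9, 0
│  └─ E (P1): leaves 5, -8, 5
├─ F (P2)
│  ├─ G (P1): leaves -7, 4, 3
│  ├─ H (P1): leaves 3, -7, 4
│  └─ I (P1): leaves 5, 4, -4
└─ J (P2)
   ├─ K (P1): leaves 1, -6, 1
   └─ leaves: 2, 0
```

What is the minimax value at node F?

4

G: max(-7, 4, 3) = 4
H: max(3, -7, 4) = 4
I: max(5, 4, -4) = 5
F: min(4, 4, 5) = 4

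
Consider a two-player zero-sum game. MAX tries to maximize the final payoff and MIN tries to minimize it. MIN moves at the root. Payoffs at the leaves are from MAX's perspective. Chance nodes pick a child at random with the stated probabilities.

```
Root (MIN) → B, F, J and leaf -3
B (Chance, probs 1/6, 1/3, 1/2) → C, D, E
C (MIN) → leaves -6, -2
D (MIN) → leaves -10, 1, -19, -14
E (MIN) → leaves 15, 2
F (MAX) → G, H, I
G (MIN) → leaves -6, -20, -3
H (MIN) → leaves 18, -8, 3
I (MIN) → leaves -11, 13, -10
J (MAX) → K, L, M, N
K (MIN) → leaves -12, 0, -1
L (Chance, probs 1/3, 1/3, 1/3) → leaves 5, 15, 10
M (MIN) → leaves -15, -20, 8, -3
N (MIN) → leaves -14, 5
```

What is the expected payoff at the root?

C (MIN): min(-6, -2) = -6
D (MIN): min(-10, 1, -19, -14) = -19
E (MIN): min(15, 2) = 2
B (Chance): 1/6·-6 + 1/3·-19 + 1/2·2 = -6.33
G (MIN): min(-6, -20, -3) = -20
H (MIN): min(18, -8, 3) = -8
I (MIN): min(-11, 13, -10) = -11
F (MAX): max(-20, -8, -11) = -8
K (MIN): min(-12, 0, -1) = -12
L (Chance): 1/3·5 + 1/3·15 + 1/3·10 = 10
M (MIN): min(-15, -20, 8, -3) = -20
N (MIN): min(-14, 5) = -14
J (MAX): max(-12, 10, -20, -14) = 10
Root (MIN): min(-6.33, -8, 10, -3) = -8

-8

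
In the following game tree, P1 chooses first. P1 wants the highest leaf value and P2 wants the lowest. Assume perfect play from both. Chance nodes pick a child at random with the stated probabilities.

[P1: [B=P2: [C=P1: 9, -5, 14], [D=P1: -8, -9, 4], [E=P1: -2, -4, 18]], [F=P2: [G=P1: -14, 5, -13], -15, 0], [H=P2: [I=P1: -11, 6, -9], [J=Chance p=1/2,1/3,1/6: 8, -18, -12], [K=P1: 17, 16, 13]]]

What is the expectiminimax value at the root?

4

C (P1): max(9, -5, 14) = 14
D (P1): max(-8, -9, 4) = 4
E (P1): max(-2, -4, 18) = 18
B (P2): min(14, 4, 18) = 4
G (P1): max(-14, 5, -13) = 5
F (P2): min(5, -15, 0) = -15
I (P1): max(-11, 6, -9) = 6
J (Chance): 1/2·8 + 1/3·-18 + 1/6·-12 = -4
K (P1): max(17, 16, 13) = 17
H (P2): min(6, -4, 17) = -4
Root (P1): max(4, -15, -4) = 4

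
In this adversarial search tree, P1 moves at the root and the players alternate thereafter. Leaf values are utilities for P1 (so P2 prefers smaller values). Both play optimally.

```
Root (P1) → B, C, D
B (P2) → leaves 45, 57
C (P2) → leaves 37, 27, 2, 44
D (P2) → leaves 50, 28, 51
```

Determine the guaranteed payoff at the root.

45

B (P2): min(45, 57) = 45
C (P2): min(37, 27, 2, 44) = 2
D (P2): min(50, 28, 51) = 28
Root (P1): max(45, 2, 28) = 45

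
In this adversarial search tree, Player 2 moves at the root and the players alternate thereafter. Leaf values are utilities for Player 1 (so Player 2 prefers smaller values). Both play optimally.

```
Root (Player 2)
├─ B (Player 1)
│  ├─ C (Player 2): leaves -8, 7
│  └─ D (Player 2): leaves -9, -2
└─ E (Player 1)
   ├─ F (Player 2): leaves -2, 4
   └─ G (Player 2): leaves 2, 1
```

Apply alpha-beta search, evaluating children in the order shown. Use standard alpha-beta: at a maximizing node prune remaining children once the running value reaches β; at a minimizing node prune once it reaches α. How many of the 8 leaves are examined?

5

C [α=-∞,β=+∞]: v=-8
D [α=-8,β=+∞]: v=-9 after child 1 ≤ α → α-cutoff, skip 1
B [α=-∞,β=+∞]: v=-8
F [α=-∞,β=-8]: v=-2
E [α=-∞,β=-8]: v=-2 after child 1 ≥ β → β-cutoff, skip 1
Root [α=-∞,β=+∞]: v=-8
Leaves evaluated: 5 of 8.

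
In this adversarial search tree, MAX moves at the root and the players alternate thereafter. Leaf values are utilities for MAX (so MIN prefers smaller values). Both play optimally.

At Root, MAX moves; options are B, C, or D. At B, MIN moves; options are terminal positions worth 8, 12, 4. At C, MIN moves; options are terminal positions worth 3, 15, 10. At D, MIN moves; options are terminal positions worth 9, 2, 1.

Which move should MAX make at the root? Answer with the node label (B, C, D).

B

B (MIN): min(8, 12, 4) = 4
C (MIN): min(3, 15, 10) = 3
D (MIN): min(9, 2, 1) = 1
Root (MAX): max(4, 3, 1) = 4
MAX picks the child with the highest value: B (value 4).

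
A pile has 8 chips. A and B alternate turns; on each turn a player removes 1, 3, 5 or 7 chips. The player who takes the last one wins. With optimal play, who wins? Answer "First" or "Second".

Second

Mark each pile size as W (mover wins) or L (mover loses):
i:   0  1  2  3  4  5  6  7  8
     L  W  L  W  L  W  L  W  L
Position 8 is L, so the second player wins.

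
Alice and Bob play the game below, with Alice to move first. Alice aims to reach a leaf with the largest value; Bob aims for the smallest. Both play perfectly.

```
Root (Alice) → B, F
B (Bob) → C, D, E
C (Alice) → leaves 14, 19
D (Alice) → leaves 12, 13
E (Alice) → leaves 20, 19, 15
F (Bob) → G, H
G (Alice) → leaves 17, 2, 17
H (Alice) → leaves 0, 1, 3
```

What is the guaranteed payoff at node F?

3

G: max(17, 2, 17) = 17
H: max(0, 1, 3) = 3
F: min(17, 3) = 3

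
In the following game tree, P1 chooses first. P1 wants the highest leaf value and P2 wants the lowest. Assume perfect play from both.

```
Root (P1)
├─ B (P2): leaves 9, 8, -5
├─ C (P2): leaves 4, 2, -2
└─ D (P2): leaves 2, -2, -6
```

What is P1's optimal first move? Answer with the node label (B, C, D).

C

B (P2): min(9, 8, -5) = -5
C (P2): min(4, 2, -2) = -2
D (P2): min(2, -2, -6) = -6
Root (P1): max(-5, -2, -6) = -2
P1 picks the child with the highest value: C (value -2).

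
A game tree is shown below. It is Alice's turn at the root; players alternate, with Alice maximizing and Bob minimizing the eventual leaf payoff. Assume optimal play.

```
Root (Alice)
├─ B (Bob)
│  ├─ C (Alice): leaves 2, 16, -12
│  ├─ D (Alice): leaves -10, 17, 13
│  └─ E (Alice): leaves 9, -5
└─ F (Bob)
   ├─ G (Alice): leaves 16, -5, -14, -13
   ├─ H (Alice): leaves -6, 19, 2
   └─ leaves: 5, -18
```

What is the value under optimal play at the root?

C (Alice): max(2, 16, -12) = 16
D (Alice): max(-10, 17, 13) = 17
E (Alice): max(9, -5) = 9
B (Bob): min(16, 17, 9) = 9
G (Alice): max(16, -5, -14, -13) = 16
H (Alice): max(-6, 19, 2) = 19
F (Bob): min(16, 19, 5, -18) = -18
Root (Alice): max(9, -18) = 9

9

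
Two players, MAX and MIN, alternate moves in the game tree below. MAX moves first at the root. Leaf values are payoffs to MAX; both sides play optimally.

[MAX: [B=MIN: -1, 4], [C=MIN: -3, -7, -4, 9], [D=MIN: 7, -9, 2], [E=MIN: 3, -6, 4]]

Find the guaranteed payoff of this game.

-1

B (MIN): min(-1, 4) = -1
C (MIN): min(-3, -7, -4, 9) = -7
D (MIN): min(7, -9, 2) = -9
E (MIN): min(3, -6, 4) = -6
Root (MAX): max(-1, -7, -9, -6) = -1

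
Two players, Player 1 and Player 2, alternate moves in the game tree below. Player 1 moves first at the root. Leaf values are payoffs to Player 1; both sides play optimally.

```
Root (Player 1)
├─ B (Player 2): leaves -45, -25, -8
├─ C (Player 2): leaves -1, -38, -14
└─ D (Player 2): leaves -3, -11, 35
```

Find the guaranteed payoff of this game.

B (Player 2): min(-45, -25, -8) = -45
C (Player 2): min(-1, -38, -14) = -38
D (Player 2): min(-3, -11, 35) = -11
Root (Player 1): max(-45, -38, -11) = -11

-11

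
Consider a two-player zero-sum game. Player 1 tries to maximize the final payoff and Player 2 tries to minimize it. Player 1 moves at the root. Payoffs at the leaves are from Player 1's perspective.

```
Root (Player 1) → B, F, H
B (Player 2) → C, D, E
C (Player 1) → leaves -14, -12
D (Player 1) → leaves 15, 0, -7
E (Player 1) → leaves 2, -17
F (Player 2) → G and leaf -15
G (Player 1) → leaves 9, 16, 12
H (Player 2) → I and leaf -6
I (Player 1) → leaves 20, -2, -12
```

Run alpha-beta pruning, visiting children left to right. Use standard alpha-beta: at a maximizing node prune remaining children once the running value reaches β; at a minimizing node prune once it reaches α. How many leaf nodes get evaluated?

12

C [α=-∞,β=+∞]: v=-12
D [α=-∞,β=-12]: v=15 after child 1 ≥ β → β-cutoff, skip 2
E [α=-∞,β=-12]: v=2 after child 1 ≥ β → β-cutoff, skip 1
B [α=-∞,β=+∞]: v=-12
G [α=-12,β=+∞]: v=16
F [α=-12,β=+∞]: v=-15
I [α=-12,β=+∞]: v=20
H [α=-12,β=+∞]: v=-6
Root [α=-∞,β=+∞]: v=-6
Leaves evaluated: 12 of 15.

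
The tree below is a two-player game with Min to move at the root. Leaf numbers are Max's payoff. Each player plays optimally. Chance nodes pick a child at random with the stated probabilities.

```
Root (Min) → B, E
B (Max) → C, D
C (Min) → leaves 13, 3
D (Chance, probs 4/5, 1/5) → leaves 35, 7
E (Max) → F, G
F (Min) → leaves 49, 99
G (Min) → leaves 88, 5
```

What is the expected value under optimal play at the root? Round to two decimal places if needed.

29.4

C (Min): min(13, 3) = 3
D (Chance): 4/5·35 + 1/5·7 = 29.4
B (Max): max(3, 29.4) = 29.4
F (Min): min(49, 99) = 49
G (Min): min(88, 5) = 5
E (Max): max(49, 5) = 49
Root (Min): min(29.4, 49) = 29.4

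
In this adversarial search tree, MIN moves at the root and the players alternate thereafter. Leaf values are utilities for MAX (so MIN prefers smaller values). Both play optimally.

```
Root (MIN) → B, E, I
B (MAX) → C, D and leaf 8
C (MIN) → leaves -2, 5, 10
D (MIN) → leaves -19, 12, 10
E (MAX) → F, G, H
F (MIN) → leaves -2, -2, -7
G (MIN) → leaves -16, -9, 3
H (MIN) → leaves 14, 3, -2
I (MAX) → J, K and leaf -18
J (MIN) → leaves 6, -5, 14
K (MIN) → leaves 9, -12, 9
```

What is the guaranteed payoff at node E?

-2

F: min(-2, -2, -7) = -7
G: min(-16, -9, 3) = -16
H: min(14, 3, -2) = -2
E: max(-7, -16, -2) = -2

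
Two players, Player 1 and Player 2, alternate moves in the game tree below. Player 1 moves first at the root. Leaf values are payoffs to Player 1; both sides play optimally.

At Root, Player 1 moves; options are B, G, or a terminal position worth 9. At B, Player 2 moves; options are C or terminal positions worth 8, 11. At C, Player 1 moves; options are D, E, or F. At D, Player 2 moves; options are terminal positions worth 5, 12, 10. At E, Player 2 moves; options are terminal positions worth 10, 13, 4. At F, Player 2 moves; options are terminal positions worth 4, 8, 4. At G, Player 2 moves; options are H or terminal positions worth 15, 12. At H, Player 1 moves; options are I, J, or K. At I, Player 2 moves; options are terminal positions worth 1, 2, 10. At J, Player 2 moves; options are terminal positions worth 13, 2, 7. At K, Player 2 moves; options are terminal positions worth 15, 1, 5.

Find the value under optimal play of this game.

9

D (Player 2): min(5, 12, 10) = 5
E (Player 2): min(10, 13, 4) = 4
F (Player 2): min(4, 8, 4) = 4
C (Player 1): max(5, 4, 4) = 5
B (Player 2): min(5, 8, 11) = 5
I (Player 2): min(1, 2, 10) = 1
J (Player 2): min(13, 2, 7) = 2
K (Player 2): min(15, 1, 5) = 1
H (Player 1): max(1, 2, 1) = 2
G (Player 2): min(2, 15, 12) = 2
Root (Player 1): max(5, 2, 9) = 9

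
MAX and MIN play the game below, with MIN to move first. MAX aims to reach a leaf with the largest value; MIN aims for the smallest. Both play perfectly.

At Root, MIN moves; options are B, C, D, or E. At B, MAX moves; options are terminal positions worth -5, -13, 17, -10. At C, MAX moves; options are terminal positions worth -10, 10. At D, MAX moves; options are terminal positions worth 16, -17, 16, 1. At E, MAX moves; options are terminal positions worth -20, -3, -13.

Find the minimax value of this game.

-3

B (MAX): max(-5, -13, 17, -10) = 17
C (MAX): max(-10, 10) = 10
D (MAX): max(16, -17, 16, 1) = 16
E (MAX): max(-20, -3, -13) = -3
Root (MIN): min(17, 10, 16, -3) = -3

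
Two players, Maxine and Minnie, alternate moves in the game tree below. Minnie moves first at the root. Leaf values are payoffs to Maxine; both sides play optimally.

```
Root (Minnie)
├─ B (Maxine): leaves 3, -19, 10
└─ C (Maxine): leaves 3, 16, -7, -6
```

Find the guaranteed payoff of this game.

10

B (Maxine): max(3, -19, 10) = 10
C (Maxine): max(3, 16, -7, -6) = 16
Root (Minnie): min(10, 16) = 10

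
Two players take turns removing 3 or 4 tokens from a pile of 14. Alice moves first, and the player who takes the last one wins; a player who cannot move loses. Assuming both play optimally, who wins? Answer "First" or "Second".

Mark each pile size as W (mover wins) or L (mover loses):
i:   0  1  2  3  4  5  6  7  8  9 10 11 12 13 14
     L  L  L  W  W  W  W  L  L  L  W  W  W  W  L
Position 14 is L, so the second player wins.

Second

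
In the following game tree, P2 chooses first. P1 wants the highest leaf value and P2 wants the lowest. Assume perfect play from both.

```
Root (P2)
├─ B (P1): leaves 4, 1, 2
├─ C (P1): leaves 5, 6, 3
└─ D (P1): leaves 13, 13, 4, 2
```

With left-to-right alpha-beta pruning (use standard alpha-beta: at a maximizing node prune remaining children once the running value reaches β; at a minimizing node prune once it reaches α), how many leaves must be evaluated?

5

B [α=-∞,β=+∞]: v=4
C [α=-∞,β=4]: v=5 after child 1 ≥ β → β-cutoff, skip 2
D [α=-∞,β=4]: v=13 after child 1 ≥ β → β-cutoff, skip 3
Root [α=-∞,β=+∞]: v=4
Leaves evaluated: 5 of 10.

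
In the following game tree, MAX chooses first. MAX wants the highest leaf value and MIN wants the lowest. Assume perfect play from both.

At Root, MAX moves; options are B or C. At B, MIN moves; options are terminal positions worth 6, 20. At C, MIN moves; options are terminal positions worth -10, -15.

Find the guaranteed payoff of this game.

B (MIN): min(6, 20) = 6
C (MIN): min(-10, -15) = -15
Root (MAX): max(6, -15) = 6

6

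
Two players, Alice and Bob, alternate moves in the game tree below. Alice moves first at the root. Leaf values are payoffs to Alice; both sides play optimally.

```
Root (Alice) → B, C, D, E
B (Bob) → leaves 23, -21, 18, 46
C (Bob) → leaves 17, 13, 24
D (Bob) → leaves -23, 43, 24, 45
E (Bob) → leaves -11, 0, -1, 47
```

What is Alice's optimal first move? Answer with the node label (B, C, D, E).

C

B (Bob): min(23, -21, 18, 46) = -21
C (Bob): min(17, 13, 24) = 13
D (Bob): min(-23, 43, 24, 45) = -23
E (Bob): min(-11, 0, -1, 47) = -11
Root (Alice): max(-21, 13, -23, -11) = 13
Alice picks the child with the highest value: C (value 13).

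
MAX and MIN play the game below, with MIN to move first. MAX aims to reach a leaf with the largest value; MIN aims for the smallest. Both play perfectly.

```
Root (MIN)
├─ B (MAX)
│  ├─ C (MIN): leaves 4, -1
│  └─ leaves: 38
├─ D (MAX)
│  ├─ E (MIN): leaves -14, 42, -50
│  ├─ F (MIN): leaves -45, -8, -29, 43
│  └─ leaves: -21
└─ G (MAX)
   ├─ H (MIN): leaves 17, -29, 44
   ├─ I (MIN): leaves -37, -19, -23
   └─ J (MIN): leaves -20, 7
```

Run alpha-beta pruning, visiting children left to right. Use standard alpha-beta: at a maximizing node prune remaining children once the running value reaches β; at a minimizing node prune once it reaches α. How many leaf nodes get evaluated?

C [α=-∞,β=+∞]: v=-1
B [α=-∞,β=+∞]: v=38
E [α=-∞,β=38]: v=-50
F [α=-50,β=38]: v=-45
D [α=-∞,β=38]: v=-21
H [α=-∞,β=-21]: v=-29
I [α=-29,β=-21]: v=-37 after child 1 ≤ α → α-cutoff, skip 2
J [α=-29,β=-21]: v=-20
G [α=-∞,β=-21]: v=-20
Root [α=-∞,β=+∞]: v=-21
Leaves evaluated: 17 of 19.

17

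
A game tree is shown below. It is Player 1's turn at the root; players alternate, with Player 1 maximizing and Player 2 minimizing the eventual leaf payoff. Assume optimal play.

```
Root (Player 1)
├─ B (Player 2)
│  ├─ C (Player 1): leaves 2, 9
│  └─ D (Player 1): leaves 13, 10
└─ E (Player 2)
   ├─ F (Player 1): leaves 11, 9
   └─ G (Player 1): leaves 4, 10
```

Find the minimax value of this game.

10

C (Player 1): max(2, 9) = 9
D (Player 1): max(13, 10) = 13
B (Player 2): min(9, 13) = 9
F (Player 1): max(11, 9) = 11
G (Player 1): max(4, 10) = 10
E (Player 2): min(11, 10) = 10
Root (Player 1): max(9, 10) = 10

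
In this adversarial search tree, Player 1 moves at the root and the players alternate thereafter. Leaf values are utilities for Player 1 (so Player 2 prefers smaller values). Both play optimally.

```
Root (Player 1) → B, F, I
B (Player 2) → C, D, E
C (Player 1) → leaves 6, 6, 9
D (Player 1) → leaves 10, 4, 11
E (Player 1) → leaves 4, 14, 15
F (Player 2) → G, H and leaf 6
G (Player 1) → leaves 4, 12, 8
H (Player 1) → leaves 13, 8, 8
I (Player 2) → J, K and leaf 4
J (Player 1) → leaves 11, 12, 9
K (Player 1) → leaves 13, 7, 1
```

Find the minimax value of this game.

9

C (Player 1): max(6, 6, 9) = 9
D (Player 1): max(10, 4, 11) = 11
E (Player 1): max(4, 14, 15) = 15
B (Player 2): min(9, 11, 15) = 9
G (Player 1): max(4, 12, 8) = 12
H (Player 1): max(13, 8, 8) = 13
F (Player 2): min(12, 13, 6) = 6
J (Player 1): max(11, 12, 9) = 12
K (Player 1): max(13, 7, 1) = 13
I (Player 2): min(12, 13, 4) = 4
Root (Player 1): max(9, 6, 4) = 9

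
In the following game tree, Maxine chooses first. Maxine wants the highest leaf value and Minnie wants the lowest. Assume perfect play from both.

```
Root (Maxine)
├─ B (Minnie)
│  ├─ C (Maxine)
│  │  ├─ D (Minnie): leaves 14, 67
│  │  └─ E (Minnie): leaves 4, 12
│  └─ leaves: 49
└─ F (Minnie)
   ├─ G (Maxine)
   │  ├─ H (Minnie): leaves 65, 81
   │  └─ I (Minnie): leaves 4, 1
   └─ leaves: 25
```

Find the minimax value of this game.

D (Minnie): min(14, 67) = 14
E (Minnie): min(4, 12) = 4
C (Maxine): max(14, 4) = 14
B (Minnie): min(14, 49) = 14
H (Minnie): min(65, 81) = 65
I (Minnie): min(4, 1) = 1
G (Maxine): max(65, 1) = 65
F (Minnie): min(65, 25) = 25
Root (Maxine): max(14, 25) = 25

25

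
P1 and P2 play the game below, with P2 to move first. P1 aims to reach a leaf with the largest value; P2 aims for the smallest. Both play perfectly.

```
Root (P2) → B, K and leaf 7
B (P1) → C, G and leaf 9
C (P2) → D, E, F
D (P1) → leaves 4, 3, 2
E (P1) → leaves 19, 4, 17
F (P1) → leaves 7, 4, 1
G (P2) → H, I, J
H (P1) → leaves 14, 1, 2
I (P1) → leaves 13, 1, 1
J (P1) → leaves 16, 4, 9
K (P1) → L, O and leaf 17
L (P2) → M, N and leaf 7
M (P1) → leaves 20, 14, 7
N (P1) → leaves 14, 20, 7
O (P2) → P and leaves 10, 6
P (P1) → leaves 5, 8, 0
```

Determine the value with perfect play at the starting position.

D (P1): max(4, 3, 2) = 4
E (P1): max(19, 4, 17) = 19
F (P1): max(7, 4, 1) = 7
C (P2): min(4, 19, 7) = 4
H (P1): max(14, 1, 2) = 14
I (P1): max(13, 1, 1) = 13
J (P1): max(16, 4, 9) = 16
G (P2): min(14, 13, 16) = 13
B (P1): max(4, 13, 9) = 13
M (P1): max(20, 14, 7) = 20
N (P1): max(14, 20, 7) = 20
L (P2): min(20, 20, 7) = 7
P (P1): max(5, 8, 0) = 8
O (P2): min(8, 10, 6) = 6
K (P1): max(7, 6, 17) = 17
Root (P2): min(13, 17, 7) = 7

7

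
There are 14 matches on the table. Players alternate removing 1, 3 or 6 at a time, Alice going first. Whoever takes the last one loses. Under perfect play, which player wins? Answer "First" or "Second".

Compute winning (W) and losing (L) positions by backward induction:
i:   0  1  2  3  4  5  6  7  8  9 10 11 12 13 14
     W  L  W  L  W  L  W  W  W  W  L  W  L  W  L
Position 14 is L, so the second player wins.

Second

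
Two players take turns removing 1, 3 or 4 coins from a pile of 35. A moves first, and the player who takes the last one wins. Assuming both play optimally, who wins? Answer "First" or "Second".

i:   0  1  2  3  4  5  6  7  8  9 10 11 12 13 14 15 16 17 18 19 20 21 22 23 24 25 26 27 28 29 30 31 32 33 34 35
     L  W  L  W  W  W  W  L  W  L  W  W  W  W  L  W  L  W  W  W  W  L  W  L  W  W  W  W  L  W  L  W  W  W  W  L
Position 35 is L, so the second player wins.

Second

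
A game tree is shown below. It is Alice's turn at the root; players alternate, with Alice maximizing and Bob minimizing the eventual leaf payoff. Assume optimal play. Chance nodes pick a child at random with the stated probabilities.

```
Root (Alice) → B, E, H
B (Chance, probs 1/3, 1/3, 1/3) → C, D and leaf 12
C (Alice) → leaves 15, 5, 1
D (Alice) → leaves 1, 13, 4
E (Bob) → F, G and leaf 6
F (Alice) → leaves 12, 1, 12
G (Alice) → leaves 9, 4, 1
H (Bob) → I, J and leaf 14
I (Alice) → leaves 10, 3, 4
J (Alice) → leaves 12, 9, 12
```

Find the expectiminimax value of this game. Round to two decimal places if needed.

13.33

C (Alice): max(15, 5, 1) = 15
D (Alice): max(1, 13, 4) = 13
B (Chance): 1/3·15 + 1/3·13 + 1/3·12 = 13.33
F (Alice): max(12, 1, 12) = 12
G (Alice): max(9, 4, 1) = 9
E (Bob): min(12, 9, 6) = 6
I (Alice): max(10, 3, 4) = 10
J (Alice): max(12, 9, 12) = 12
H (Bob): min(10, 12, 14) = 10
Root (Alice): max(13.33, 6, 10) = 13.33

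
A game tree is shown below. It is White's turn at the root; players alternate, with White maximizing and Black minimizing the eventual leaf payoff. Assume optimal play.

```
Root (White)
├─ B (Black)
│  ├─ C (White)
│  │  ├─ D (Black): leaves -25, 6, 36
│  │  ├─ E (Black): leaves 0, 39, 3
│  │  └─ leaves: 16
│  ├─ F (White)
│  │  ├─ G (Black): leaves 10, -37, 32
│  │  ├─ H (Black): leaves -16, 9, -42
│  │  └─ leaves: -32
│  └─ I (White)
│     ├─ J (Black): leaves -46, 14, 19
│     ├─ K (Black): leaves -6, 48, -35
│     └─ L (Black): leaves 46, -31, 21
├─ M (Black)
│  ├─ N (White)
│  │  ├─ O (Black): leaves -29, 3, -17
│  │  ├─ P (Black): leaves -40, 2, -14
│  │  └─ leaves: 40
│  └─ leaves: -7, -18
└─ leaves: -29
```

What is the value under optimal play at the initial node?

D (Black): min(-25, 6, 36) = -25
E (Black): min(0, 39, 3) = 0
C (White): max(-25, 0, 16) = 16
G (Black): min(10, -37, 32) = -37
H (Black): min(-16, 9, -42) = -42
F (White): max(-37, -42, -32) = -32
J (Black): min(-46, 14, 19) = -46
K (Black): min(-6, 48, -35) = -35
L (Black): min(46, -31, 21) = -31
I (White): max(-46, -35, -31) = -31
B (Black): min(16, -32, -31) = -32
O (Black): min(-29, 3, -17) = -29
P (Black): min(-40, 2, -14) = -40
N (White): max(-29, -40, 40) = 40
M (Black): min(40, -7, -18) = -18
Root (White): max(-32, -18, -29) = -18

-18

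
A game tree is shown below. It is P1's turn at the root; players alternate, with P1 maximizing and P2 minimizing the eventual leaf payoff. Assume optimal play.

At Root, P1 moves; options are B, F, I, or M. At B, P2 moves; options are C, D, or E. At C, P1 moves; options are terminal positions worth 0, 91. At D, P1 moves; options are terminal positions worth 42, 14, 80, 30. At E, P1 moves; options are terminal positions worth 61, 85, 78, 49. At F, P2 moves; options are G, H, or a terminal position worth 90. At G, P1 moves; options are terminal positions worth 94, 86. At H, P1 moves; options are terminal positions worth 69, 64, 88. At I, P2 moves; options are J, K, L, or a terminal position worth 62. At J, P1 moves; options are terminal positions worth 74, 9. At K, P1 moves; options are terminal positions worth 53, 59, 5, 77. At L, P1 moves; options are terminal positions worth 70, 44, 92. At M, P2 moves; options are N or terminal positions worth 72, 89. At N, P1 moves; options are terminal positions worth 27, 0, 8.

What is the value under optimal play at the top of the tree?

88

C (P1): max(0, 91) = 91
D (P1): max(42, 14, 80, 30) = 80
E (P1): max(61, 85, 78, 49) = 85
B (P2): min(91, 80, 85) = 80
G (P1): max(94, 86) = 94
H (P1): max(69, 64, 88) = 88
F (P2): min(94, 88, 90) = 88
J (P1): max(74, 9) = 74
K (P1): max(53, 59, 5, 77) = 77
L (P1): max(70, 44, 92) = 92
I (P2): min(74, 77, 92, 62) = 62
N (P1): max(27, 0, 8) = 27
M (P2): min(27, 72, 89) = 27
Root (P1): max(80, 88, 62, 27) = 88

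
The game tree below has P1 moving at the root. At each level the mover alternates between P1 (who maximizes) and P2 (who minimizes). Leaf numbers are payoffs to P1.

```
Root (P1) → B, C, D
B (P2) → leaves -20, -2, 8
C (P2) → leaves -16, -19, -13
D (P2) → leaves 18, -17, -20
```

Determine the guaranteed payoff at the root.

-19

B (P2): min(-20, -2, 8) = -20
C (P2): min(-16, -19, -13) = -19
D (P2): min(18, -17, -20) = -20
Root (P1): max(-20, -19, -20) = -19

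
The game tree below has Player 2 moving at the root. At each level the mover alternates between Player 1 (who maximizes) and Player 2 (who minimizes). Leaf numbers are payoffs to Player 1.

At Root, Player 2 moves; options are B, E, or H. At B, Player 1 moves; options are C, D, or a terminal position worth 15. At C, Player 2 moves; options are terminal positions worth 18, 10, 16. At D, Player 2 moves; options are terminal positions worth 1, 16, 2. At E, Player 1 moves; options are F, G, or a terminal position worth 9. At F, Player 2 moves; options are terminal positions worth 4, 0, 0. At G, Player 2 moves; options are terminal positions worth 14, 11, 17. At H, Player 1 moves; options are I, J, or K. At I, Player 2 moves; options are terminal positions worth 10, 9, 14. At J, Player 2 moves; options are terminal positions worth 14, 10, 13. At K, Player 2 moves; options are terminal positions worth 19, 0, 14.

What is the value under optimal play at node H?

10

I: min(10, 9, 14) = 9
J: min(14, 10, 13) = 10
K: min(19, 0, 14) = 0
H: max(9, 10, 0) = 10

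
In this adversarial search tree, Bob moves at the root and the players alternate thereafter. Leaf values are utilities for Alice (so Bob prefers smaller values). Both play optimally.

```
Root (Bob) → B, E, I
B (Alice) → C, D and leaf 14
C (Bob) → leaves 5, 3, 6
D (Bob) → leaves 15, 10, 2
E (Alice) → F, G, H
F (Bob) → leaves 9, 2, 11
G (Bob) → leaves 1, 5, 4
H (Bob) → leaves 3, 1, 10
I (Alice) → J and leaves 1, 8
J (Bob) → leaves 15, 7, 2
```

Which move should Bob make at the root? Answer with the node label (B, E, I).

C (Bob): min(5, 3, 6) = 3
D (Bob): min(15, 10, 2) = 2
B (Alice): max(3, 2, 14) = 14
F (Bob): min(9, 2, 11) = 2
G (Bob): min(1, 5, 4) = 1
H (Bob): min(3, 1, 10) = 1
E (Alice): max(2, 1, 1) = 2
J (Bob): min(15, 7, 2) = 2
I (Alice): max(2, 1, 8) = 8
Root (Bob): min(14, 2, 8) = 2
Bob picks the child with the lowest value: E (value 2).

E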